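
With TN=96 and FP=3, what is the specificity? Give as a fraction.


Specificity = TN / (TN + FP) = 96 / 99 = 32/33.

32/33


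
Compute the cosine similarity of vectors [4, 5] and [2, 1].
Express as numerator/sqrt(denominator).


dot = 13. |a|^2 = 41, |b|^2 = 5. cos = 13/sqrt(205).

13/sqrt(205)


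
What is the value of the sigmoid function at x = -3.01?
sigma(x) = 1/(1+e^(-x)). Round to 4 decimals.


sigma(-3.01) = 1/(1+e^(3.01)) = 1/(1+20.287400) = 1/21.287400 = 0.0470.

0.0470


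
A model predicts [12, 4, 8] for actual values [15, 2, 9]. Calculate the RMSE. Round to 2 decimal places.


MSE = 4.6667. RMSE = sqrt(4.6667) = 2.16.

2.16


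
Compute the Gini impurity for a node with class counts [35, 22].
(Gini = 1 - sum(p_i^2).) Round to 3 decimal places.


Total = 57. Proportions: 35/57, 22/57. sum(p_i^2) = 0.5260. Gini = 1 - 0.5260 = 0.4740, which rounds to 0.474.

0.474


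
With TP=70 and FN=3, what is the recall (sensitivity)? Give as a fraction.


Recall = TP / (TP + FN) = 70 / 73 = 70/73.

70/73


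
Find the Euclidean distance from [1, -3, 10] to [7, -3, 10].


d = sqrt(sum of squared differences). (1-7)^2=36, (-3--3)^2=0, (10-10)^2=0. Sum = 36.

6


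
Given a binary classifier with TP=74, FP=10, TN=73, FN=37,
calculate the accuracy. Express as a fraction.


Accuracy = (TP + TN) / (TP + TN + FP + FN) = (74 + 73) / 194 = 147/194.

147/194


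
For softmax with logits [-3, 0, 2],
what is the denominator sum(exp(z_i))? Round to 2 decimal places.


Denom = e^-3=0.0498 + e^0=1.0000 + e^2=7.3891. Sum = 8.4389, which rounds to 8.44.

8.44


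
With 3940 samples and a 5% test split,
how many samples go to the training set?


Test set = 3940 * 5% = 197. Training set = 3940 - 197 = 3743.

3743


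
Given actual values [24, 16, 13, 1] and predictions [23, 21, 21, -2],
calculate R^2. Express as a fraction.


Mean(y) = 27/2. SS_res = 99. SS_tot = 273. R^2 = 1 - 99/(273) = 58/91.

58/91


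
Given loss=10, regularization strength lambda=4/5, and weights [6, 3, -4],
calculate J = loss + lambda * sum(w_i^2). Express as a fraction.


L2 sq norm = sum(w^2) = 61. J = 10 + 4/5 * 61 = 294/5.

294/5


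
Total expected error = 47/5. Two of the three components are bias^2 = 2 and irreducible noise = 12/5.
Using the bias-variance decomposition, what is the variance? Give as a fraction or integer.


Total error = bias^2 + variance + irreducible noise. So variance = 47/5 - 2 - 12/5 = 5.

5


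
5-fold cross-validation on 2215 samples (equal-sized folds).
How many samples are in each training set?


Each validation fold has 2215/5 = 443 samples. Training set = 2215 - 443 = 1772.

1772


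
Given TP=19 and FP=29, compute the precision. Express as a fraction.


Precision = TP / (TP + FP) = 19 / 48 = 19/48.

19/48


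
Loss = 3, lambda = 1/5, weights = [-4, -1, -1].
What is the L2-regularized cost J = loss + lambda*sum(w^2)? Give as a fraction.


L2 sq norm = sum(w^2) = 18. J = 3 + 1/5 * 18 = 33/5.

33/5


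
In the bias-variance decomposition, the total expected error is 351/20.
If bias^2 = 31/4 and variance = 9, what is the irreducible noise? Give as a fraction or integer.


Total error = bias^2 + variance + irreducible noise. So irreducible noise = 351/20 - 31/4 - 9 = 4/5.

4/5


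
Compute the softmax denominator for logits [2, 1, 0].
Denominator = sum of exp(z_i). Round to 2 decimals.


Denom = e^2=7.3891 + e^1=2.7183 + e^0=1.0000. Sum = 11.1074, which rounds to 11.11.

11.11


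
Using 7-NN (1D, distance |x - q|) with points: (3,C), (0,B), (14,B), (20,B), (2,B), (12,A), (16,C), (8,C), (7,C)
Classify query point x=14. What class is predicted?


Distances: |3-14|=11, |0-14|=14, |14-14|=0, |20-14|=6, |2-14|=12, |12-14|=2, |16-14|=2, |8-14|=6, |7-14|=7. 7 nearest: (14,B), (12,A), (16,C), (20,B), (8,C), (7,C), (3,C). Counts: {'B': 2, 'A': 1, 'C': 4}. Majority class: C.

C


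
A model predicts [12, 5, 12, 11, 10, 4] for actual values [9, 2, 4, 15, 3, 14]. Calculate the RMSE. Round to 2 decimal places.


MSE = 41.1667. RMSE = sqrt(41.1667) = 6.42.

6.42


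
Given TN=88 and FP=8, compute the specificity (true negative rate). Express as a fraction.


Specificity = TN / (TN + FP) = 88 / 96 = 11/12.

11/12


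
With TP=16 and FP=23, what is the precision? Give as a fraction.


Precision = TP / (TP + FP) = 16 / 39 = 16/39.

16/39


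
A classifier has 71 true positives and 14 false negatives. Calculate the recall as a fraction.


Recall = TP / (TP + FN) = 71 / 85 = 71/85.

71/85


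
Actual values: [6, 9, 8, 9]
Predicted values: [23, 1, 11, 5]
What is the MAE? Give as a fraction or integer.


MAE = (1/4) * (|6-23|=17 + |9-1|=8 + |8-11|=3 + |9-5|=4). Sum = 32. MAE = 8.

8


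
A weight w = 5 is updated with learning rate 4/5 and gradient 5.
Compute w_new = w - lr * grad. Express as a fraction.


w_new = 5 - 4/5 * 5 = 5 - 4 = 1.

1


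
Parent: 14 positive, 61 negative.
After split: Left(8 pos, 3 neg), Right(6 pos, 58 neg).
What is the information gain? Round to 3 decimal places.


H(parent) = 0.6944. H(left) = 0.8454, H(right) = 0.4489. Weighted = (11/75)*0.8454 + (64/75)*0.4489 = 0.5071. IG = 0.6944 - 0.5071 = 0.1873, which rounds to 0.187.

0.187


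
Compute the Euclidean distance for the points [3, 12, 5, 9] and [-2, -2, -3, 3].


d = sqrt(sum of squared differences). (3--2)^2=25, (12--2)^2=196, (5--3)^2=64, (9-3)^2=36. Sum = 321.

sqrt(321)


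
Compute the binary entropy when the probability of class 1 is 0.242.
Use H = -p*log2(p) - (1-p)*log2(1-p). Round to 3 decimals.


H = -0.242*log2(0.242) - 0.758*log2(0.758) = 0.798.

0.798


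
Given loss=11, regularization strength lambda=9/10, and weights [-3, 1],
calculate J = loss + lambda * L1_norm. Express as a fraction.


L1 norm = sum(|w|) = 4. J = 11 + 9/10 * 4 = 73/5.

73/5


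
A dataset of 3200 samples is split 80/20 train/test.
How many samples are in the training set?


Test set = 3200 * 20% = 640. Training set = 3200 - 640 = 2560.

2560


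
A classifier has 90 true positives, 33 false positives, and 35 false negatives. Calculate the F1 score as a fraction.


Precision = 90/123 = 30/41. Recall = 90/125 = 18/25. F1 = 2*P*R/(P+R) = 45/62.

45/62


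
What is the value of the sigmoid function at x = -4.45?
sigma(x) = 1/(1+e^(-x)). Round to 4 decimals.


sigma(-4.45) = 1/(1+e^(4.45)) = 1/(1+85.626944) = 1/86.626944 = 0.0115.

0.0115


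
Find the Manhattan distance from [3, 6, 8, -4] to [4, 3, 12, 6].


d = sum of absolute differences: |3-4|=1 + |6-3|=3 + |8-12|=4 + |-4-6|=10 = 18.

18


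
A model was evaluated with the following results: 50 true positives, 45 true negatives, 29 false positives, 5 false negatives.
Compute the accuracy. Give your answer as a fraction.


Accuracy = (TP + TN) / (TP + TN + FP + FN) = (50 + 45) / 129 = 95/129.

95/129


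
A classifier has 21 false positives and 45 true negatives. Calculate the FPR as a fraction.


FPR = FP / (FP + TN) = 21 / 66 = 7/22.

7/22


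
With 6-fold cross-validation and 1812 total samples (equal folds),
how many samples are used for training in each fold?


Each validation fold has 1812/6 = 302 samples. Training set = 1812 - 302 = 1510.

1510


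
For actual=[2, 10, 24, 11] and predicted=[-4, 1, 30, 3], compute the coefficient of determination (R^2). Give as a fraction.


Mean(y) = 47/4. SS_res = 217. SS_tot = 995/4. R^2 = 1 - 217/(995/4) = 127/995.

127/995


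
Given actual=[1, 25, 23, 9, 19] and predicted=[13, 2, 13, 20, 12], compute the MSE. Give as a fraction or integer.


MSE = (1/5) * ((1-13)^2=144 + (25-2)^2=529 + (23-13)^2=100 + (9-20)^2=121 + (19-12)^2=49). Sum = 943. MSE = 943/5.

943/5


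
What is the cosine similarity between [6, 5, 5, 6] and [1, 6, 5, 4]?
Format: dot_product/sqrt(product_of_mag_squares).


dot = 85. |a|^2 = 122, |b|^2 = 78. cos = 85/sqrt(9516).

85/sqrt(9516)


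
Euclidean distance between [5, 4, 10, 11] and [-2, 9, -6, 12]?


d = sqrt(sum of squared differences). (5--2)^2=49, (4-9)^2=25, (10--6)^2=256, (11-12)^2=1. Sum = 331.

sqrt(331)


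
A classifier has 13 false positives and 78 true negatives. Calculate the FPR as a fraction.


FPR = FP / (FP + TN) = 13 / 91 = 1/7.

1/7


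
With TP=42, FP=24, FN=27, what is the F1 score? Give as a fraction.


Precision = 42/66 = 7/11. Recall = 42/69 = 14/23. F1 = 2*P*R/(P+R) = 28/45.

28/45


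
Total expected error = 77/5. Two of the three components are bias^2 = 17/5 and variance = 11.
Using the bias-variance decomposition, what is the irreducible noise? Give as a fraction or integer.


Total error = bias^2 + variance + irreducible noise. So irreducible noise = 77/5 - 17/5 - 11 = 1.

1


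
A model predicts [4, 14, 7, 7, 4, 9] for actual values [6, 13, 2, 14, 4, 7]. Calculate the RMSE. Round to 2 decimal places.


MSE = 13.8333. RMSE = sqrt(13.8333) = 3.72.

3.72


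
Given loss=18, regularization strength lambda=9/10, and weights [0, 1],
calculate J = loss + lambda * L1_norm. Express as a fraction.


L1 norm = sum(|w|) = 1. J = 18 + 9/10 * 1 = 189/10.

189/10


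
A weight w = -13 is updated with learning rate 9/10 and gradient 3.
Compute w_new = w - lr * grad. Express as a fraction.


w_new = -13 - 9/10 * 3 = -13 - 27/10 = -157/10.

-157/10


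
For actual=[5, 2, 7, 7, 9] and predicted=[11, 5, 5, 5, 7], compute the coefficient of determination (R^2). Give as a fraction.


Mean(y) = 6. SS_res = 57. SS_tot = 28. R^2 = 1 - 57/(28) = -29/28.

-29/28


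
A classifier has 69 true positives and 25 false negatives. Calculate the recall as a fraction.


Recall = TP / (TP + FN) = 69 / 94 = 69/94.

69/94


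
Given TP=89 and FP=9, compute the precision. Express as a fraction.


Precision = TP / (TP + FP) = 89 / 98 = 89/98.

89/98


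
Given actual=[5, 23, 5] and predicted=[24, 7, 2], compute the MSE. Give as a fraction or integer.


MSE = (1/3) * ((5-24)^2=361 + (23-7)^2=256 + (5-2)^2=9). Sum = 626. MSE = 626/3.

626/3


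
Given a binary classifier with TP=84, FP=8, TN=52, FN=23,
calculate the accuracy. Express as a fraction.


Accuracy = (TP + TN) / (TP + TN + FP + FN) = (84 + 52) / 167 = 136/167.

136/167


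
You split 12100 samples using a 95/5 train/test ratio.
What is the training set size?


Test set = 12100 * 5% = 605. Training set = 12100 - 605 = 11495.

11495


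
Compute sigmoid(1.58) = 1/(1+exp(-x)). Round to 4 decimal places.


sigma(1.58) = 1/(1+e^(-1.58)) = 1/(1+0.205975) = 1/1.205975 = 0.8292.

0.8292


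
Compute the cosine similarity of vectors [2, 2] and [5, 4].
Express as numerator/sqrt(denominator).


dot = 18. |a|^2 = 8, |b|^2 = 41. cos = 18/sqrt(328).

18/sqrt(328)


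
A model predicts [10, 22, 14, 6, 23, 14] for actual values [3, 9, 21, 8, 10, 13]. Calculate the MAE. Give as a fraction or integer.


MAE = (1/6) * (|3-10|=7 + |9-22|=13 + |21-14|=7 + |8-6|=2 + |10-23|=13 + |13-14|=1). Sum = 43. MAE = 43/6.

43/6


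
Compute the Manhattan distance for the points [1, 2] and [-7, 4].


d = sum of absolute differences: |1--7|=8 + |2-4|=2 = 10.

10


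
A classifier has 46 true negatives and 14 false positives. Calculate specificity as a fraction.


Specificity = TN / (TN + FP) = 46 / 60 = 23/30.

23/30


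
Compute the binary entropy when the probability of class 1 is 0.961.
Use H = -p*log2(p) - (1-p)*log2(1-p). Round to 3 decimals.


H = -0.961*log2(0.961) - 0.039*log2(0.039) = 0.238.

0.238


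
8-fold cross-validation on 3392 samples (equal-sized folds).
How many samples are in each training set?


Each validation fold has 3392/8 = 424 samples. Training set = 3392 - 424 = 2968.

2968


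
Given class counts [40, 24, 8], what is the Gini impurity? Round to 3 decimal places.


Total = 72. Proportions: 40/72, 24/72, 8/72. sum(p_i^2) = 0.4321. Gini = 1 - 0.4321 = 0.5679, which rounds to 0.568.

0.568


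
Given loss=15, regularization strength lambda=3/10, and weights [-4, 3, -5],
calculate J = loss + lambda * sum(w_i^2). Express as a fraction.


L2 sq norm = sum(w^2) = 50. J = 15 + 3/10 * 50 = 30.

30


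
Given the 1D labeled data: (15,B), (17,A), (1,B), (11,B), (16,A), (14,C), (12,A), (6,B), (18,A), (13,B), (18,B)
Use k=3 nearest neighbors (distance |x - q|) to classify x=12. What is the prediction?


Distances: |15-12|=3, |17-12|=5, |1-12|=11, |11-12|=1, |16-12|=4, |14-12|=2, |12-12|=0, |6-12|=6, |18-12|=6, |13-12|=1, |18-12|=6. 3 nearest: (12,A), (11,B), (13,B). Counts: {'A': 1, 'B': 2}. Majority class: B.

B


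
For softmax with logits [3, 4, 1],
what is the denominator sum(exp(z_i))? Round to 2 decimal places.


Denom = e^3=20.0855 + e^4=54.5982 + e^1=2.7183. Sum = 77.4020, which rounds to 77.40.

77.40


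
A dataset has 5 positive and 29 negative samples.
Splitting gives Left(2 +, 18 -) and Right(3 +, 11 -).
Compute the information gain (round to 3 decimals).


H(parent) = 0.6024. H(left) = 0.4690, H(right) = 0.7496. Weighted = (20/34)*0.4690 + (14/34)*0.7496 = 0.5845. IG = 0.6024 - 0.5845 = 0.0179, which rounds to 0.018.

0.018


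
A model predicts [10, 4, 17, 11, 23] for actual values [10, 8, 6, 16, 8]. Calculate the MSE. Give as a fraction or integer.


MSE = (1/5) * ((10-10)^2=0 + (8-4)^2=16 + (6-17)^2=121 + (16-11)^2=25 + (8-23)^2=225). Sum = 387. MSE = 387/5.

387/5


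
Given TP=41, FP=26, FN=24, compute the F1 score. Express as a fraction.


Precision = 41/67 = 41/67. Recall = 41/65 = 41/65. F1 = 2*P*R/(P+R) = 41/66.

41/66


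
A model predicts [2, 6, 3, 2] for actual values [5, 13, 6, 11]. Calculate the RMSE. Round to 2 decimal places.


MSE = 37.0000. RMSE = sqrt(37.0000) = 6.08.

6.08


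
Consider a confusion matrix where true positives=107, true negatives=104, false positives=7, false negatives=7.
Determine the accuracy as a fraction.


Accuracy = (TP + TN) / (TP + TN + FP + FN) = (107 + 104) / 225 = 211/225.

211/225


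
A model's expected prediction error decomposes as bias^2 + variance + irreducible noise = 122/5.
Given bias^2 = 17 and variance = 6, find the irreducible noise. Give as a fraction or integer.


Total error = bias^2 + variance + irreducible noise. So irreducible noise = 122/5 - 17 - 6 = 7/5.

7/5


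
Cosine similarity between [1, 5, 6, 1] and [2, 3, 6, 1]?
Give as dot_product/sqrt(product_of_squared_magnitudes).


dot = 54. |a|^2 = 63, |b|^2 = 50. cos = 54/sqrt(3150).

54/sqrt(3150)


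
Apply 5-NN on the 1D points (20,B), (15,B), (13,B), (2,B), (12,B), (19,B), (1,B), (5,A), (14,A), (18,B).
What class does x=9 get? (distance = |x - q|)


Distances: |20-9|=11, |15-9|=6, |13-9|=4, |2-9|=7, |12-9|=3, |19-9|=10, |1-9|=8, |5-9|=4, |14-9|=5, |18-9|=9. 5 nearest: (12,B), (5,A), (13,B), (14,A), (15,B). Counts: {'B': 3, 'A': 2}. Majority class: B.

B


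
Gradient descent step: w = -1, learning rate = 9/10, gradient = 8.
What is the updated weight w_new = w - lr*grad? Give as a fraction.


w_new = -1 - 9/10 * 8 = -1 - 36/5 = -41/5.

-41/5


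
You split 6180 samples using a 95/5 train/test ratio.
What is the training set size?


Test set = 6180 * 5% = 309. Training set = 6180 - 309 = 5871.

5871


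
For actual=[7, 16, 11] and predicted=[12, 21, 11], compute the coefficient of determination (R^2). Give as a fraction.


Mean(y) = 34/3. SS_res = 50. SS_tot = 122/3. R^2 = 1 - 50/(122/3) = -14/61.

-14/61


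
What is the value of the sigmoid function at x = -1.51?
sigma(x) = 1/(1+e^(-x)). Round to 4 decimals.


sigma(-1.51) = 1/(1+e^(1.51)) = 1/(1+4.526731) = 1/5.526731 = 0.1809.

0.1809


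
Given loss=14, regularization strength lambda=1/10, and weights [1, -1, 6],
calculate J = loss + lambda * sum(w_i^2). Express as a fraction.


L2 sq norm = sum(w^2) = 38. J = 14 + 1/10 * 38 = 89/5.

89/5


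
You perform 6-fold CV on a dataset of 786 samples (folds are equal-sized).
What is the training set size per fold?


Each validation fold has 786/6 = 131 samples. Training set = 786 - 131 = 655.

655


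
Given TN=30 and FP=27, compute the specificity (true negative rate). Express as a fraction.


Specificity = TN / (TN + FP) = 30 / 57 = 10/19.

10/19


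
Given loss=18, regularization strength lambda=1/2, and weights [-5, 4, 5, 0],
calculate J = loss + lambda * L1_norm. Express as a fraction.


L1 norm = sum(|w|) = 14. J = 18 + 1/2 * 14 = 25.

25


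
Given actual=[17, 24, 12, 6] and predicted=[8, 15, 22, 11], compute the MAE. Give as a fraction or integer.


MAE = (1/4) * (|17-8|=9 + |24-15|=9 + |12-22|=10 + |6-11|=5). Sum = 33. MAE = 33/4.

33/4


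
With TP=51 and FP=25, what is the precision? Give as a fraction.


Precision = TP / (TP + FP) = 51 / 76 = 51/76.

51/76


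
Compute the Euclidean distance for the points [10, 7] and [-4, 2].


d = sqrt(sum of squared differences). (10--4)^2=196, (7-2)^2=25. Sum = 221.

sqrt(221)


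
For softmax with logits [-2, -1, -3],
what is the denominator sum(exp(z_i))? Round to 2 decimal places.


Denom = e^-2=0.1353 + e^-1=0.3679 + e^-3=0.0498. Sum = 0.5530, which rounds to 0.55.

0.55


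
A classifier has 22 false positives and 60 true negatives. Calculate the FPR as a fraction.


FPR = FP / (FP + TN) = 22 / 82 = 11/41.

11/41


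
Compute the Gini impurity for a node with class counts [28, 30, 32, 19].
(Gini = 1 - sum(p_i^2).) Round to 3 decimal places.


Total = 109. Proportions: 28/109, 30/109, 32/109, 19/109. sum(p_i^2) = 0.2583. Gini = 1 - 0.2583 = 0.7417, which rounds to 0.742.

0.742


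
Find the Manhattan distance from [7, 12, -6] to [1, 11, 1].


d = sum of absolute differences: |7-1|=6 + |12-11|=1 + |-6-1|=7 = 14.

14


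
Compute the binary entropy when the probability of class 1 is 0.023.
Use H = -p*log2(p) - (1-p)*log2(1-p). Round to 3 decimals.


H = -0.023*log2(0.023) - 0.977*log2(0.977) = 0.158.

0.158


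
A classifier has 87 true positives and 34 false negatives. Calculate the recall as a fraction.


Recall = TP / (TP + FN) = 87 / 121 = 87/121.

87/121


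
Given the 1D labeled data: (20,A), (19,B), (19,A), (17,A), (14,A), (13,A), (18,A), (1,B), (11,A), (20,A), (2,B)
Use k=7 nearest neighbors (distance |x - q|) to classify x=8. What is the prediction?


Distances: |20-8|=12, |19-8|=11, |19-8|=11, |17-8|=9, |14-8|=6, |13-8|=5, |18-8|=10, |1-8|=7, |11-8|=3, |20-8|=12, |2-8|=6. 7 nearest: (11,A), (13,A), (14,A), (2,B), (1,B), (17,A), (18,A). Counts: {'A': 5, 'B': 2}. Majority class: A.

A


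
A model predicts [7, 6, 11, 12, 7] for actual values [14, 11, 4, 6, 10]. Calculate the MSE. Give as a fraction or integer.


MSE = (1/5) * ((14-7)^2=49 + (11-6)^2=25 + (4-11)^2=49 + (6-12)^2=36 + (10-7)^2=9). Sum = 168. MSE = 168/5.

168/5


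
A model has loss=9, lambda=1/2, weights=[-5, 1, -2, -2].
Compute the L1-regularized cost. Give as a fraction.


L1 norm = sum(|w|) = 10. J = 9 + 1/2 * 10 = 14.

14


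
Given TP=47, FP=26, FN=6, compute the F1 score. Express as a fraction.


Precision = 47/73 = 47/73. Recall = 47/53 = 47/53. F1 = 2*P*R/(P+R) = 47/63.

47/63


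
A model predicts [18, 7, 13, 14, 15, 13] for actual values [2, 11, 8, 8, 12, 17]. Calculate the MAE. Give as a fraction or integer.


MAE = (1/6) * (|2-18|=16 + |11-7|=4 + |8-13|=5 + |8-14|=6 + |12-15|=3 + |17-13|=4). Sum = 38. MAE = 19/3.

19/3


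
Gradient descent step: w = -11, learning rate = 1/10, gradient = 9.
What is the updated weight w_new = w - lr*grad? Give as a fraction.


w_new = -11 - 1/10 * 9 = -11 - 9/10 = -119/10.

-119/10


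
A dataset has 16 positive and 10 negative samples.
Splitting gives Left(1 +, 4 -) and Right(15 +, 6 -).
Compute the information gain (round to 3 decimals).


H(parent) = 0.9612. H(left) = 0.7219, H(right) = 0.8631. Weighted = (5/26)*0.7219 + (21/26)*0.8631 = 0.8359. IG = 0.9612 - 0.8359 = 0.1253, which rounds to 0.125.

0.125


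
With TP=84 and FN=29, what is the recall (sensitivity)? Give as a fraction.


Recall = TP / (TP + FN) = 84 / 113 = 84/113.

84/113


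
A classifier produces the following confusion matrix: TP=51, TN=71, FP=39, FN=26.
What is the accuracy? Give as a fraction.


Accuracy = (TP + TN) / (TP + TN + FP + FN) = (51 + 71) / 187 = 122/187.

122/187


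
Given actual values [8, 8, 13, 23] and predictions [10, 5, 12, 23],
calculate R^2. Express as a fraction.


Mean(y) = 13. SS_res = 14. SS_tot = 150. R^2 = 1 - 14/(150) = 68/75.

68/75


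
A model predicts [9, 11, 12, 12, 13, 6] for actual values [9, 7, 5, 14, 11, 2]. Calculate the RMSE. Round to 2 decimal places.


MSE = 14.8333. RMSE = sqrt(14.8333) = 3.85.

3.85


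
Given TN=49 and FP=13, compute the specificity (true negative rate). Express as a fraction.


Specificity = TN / (TN + FP) = 49 / 62 = 49/62.

49/62


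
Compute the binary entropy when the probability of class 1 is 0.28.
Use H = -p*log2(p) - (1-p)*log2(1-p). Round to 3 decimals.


H = -0.28*log2(0.28) - 0.72*log2(0.72) = 0.855.

0.855


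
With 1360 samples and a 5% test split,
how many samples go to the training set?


Test set = 1360 * 5% = 68. Training set = 1360 - 68 = 1292.

1292


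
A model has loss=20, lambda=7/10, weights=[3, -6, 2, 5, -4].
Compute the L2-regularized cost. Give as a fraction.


L2 sq norm = sum(w^2) = 90. J = 20 + 7/10 * 90 = 83.

83


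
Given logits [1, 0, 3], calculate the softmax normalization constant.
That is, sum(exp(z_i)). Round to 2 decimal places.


Denom = e^1=2.7183 + e^0=1.0000 + e^3=20.0855. Sum = 23.8038, which rounds to 23.80.

23.80


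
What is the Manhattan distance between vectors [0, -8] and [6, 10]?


d = sum of absolute differences: |0-6|=6 + |-8-10|=18 = 24.

24


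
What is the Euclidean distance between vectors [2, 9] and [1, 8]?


d = sqrt(sum of squared differences). (2-1)^2=1, (9-8)^2=1. Sum = 2.

sqrt(2)


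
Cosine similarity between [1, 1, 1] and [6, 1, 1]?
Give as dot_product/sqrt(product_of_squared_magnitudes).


dot = 8. |a|^2 = 3, |b|^2 = 38. cos = 8/sqrt(114).

8/sqrt(114)


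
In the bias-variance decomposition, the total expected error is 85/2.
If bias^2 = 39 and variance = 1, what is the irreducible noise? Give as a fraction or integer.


Total error = bias^2 + variance + irreducible noise. So irreducible noise = 85/2 - 39 - 1 = 5/2.

5/2


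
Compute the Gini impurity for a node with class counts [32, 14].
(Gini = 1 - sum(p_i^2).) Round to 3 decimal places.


Total = 46. Proportions: 32/46, 14/46. sum(p_i^2) = 0.5766. Gini = 1 - 0.5766 = 0.4234, which rounds to 0.423.

0.423


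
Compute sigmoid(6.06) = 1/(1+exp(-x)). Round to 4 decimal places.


sigma(6.06) = 1/(1+e^(-6.06)) = 1/(1+0.002334) = 1/1.002334 = 0.9977.

0.9977


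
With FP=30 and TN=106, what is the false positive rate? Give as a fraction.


FPR = FP / (FP + TN) = 30 / 136 = 15/68.

15/68


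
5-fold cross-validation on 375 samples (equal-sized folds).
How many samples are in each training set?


Each validation fold has 375/5 = 75 samples. Training set = 375 - 75 = 300.

300


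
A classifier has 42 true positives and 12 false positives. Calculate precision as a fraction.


Precision = TP / (TP + FP) = 42 / 54 = 7/9.

7/9


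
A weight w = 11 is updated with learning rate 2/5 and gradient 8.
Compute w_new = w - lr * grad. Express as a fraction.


w_new = 11 - 2/5 * 8 = 11 - 16/5 = 39/5.

39/5


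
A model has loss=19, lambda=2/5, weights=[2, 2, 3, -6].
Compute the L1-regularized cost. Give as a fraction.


L1 norm = sum(|w|) = 13. J = 19 + 2/5 * 13 = 121/5.

121/5


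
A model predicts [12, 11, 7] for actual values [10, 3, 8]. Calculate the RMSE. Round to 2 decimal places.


MSE = 23.0000. RMSE = sqrt(23.0000) = 4.80.

4.80


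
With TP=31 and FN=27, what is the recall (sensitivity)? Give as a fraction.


Recall = TP / (TP + FN) = 31 / 58 = 31/58.

31/58


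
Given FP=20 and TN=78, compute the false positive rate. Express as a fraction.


FPR = FP / (FP + TN) = 20 / 98 = 10/49.

10/49


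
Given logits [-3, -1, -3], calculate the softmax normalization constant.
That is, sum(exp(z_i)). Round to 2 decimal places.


Denom = e^-3=0.0498 + e^-1=0.3679 + e^-3=0.0498. Sum = 0.4675, which rounds to 0.47.

0.47


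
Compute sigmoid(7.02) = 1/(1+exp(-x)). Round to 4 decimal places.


sigma(7.02) = 1/(1+e^(-7.02)) = 1/(1+0.000894) = 1/1.000894 = 0.9991.

0.9991


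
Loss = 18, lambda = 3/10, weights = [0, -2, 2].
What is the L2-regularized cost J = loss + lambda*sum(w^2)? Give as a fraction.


L2 sq norm = sum(w^2) = 8. J = 18 + 3/10 * 8 = 102/5.

102/5


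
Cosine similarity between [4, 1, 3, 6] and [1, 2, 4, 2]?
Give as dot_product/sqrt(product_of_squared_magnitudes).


dot = 30. |a|^2 = 62, |b|^2 = 25. cos = 30/sqrt(1550).

30/sqrt(1550)


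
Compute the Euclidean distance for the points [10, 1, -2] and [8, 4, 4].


d = sqrt(sum of squared differences). (10-8)^2=4, (1-4)^2=9, (-2-4)^2=36. Sum = 49.

7


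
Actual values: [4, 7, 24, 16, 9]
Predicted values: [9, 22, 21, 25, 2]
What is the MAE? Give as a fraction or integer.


MAE = (1/5) * (|4-9|=5 + |7-22|=15 + |24-21|=3 + |16-25|=9 + |9-2|=7). Sum = 39. MAE = 39/5.

39/5


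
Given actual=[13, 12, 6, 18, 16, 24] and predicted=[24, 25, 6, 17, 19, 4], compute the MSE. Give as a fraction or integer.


MSE = (1/6) * ((13-24)^2=121 + (12-25)^2=169 + (6-6)^2=0 + (18-17)^2=1 + (16-19)^2=9 + (24-4)^2=400). Sum = 700. MSE = 350/3.

350/3


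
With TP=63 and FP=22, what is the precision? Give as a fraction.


Precision = TP / (TP + FP) = 63 / 85 = 63/85.

63/85


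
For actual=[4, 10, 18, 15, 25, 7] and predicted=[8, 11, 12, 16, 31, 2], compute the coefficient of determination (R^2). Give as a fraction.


Mean(y) = 79/6. SS_res = 115. SS_tot = 1793/6. R^2 = 1 - 115/(1793/6) = 1103/1793.

1103/1793


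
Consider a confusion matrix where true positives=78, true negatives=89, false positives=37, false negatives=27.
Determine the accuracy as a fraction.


Accuracy = (TP + TN) / (TP + TN + FP + FN) = (78 + 89) / 231 = 167/231.

167/231


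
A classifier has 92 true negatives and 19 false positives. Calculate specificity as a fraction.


Specificity = TN / (TN + FP) = 92 / 111 = 92/111.

92/111


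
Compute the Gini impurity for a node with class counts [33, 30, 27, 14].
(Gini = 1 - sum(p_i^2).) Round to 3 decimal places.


Total = 104. Proportions: 33/104, 30/104, 27/104, 14/104. sum(p_i^2) = 0.2694. Gini = 1 - 0.2694 = 0.7306, which rounds to 0.731.

0.731


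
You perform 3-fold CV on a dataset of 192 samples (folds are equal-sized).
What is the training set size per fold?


Each validation fold has 192/3 = 64 samples. Training set = 192 - 64 = 128.

128


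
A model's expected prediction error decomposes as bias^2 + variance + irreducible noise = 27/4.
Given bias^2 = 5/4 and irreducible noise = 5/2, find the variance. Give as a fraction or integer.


Total error = bias^2 + variance + irreducible noise. So variance = 27/4 - 5/4 - 5/2 = 3.

3


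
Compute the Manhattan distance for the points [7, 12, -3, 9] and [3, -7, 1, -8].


d = sum of absolute differences: |7-3|=4 + |12--7|=19 + |-3-1|=4 + |9--8|=17 = 44.

44


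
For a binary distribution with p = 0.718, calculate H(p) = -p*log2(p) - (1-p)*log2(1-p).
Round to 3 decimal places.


H = -0.718*log2(0.718) - 0.282*log2(0.282) = 0.858.

0.858


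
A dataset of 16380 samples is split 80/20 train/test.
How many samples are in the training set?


Test set = 16380 * 20% = 3276. Training set = 16380 - 3276 = 13104.

13104


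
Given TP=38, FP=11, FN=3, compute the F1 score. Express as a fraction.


Precision = 38/49 = 38/49. Recall = 38/41 = 38/41. F1 = 2*P*R/(P+R) = 38/45.

38/45


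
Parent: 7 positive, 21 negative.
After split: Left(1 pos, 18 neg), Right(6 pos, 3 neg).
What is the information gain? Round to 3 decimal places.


H(parent) = 0.8113. H(left) = 0.2975, H(right) = 0.9183. Weighted = (19/28)*0.2975 + (9/28)*0.9183 = 0.4970. IG = 0.8113 - 0.4970 = 0.3143, which rounds to 0.314.

0.314


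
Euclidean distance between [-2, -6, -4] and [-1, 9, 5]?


d = sqrt(sum of squared differences). (-2--1)^2=1, (-6-9)^2=225, (-4-5)^2=81. Sum = 307.

sqrt(307)


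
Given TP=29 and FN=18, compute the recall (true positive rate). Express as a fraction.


Recall = TP / (TP + FN) = 29 / 47 = 29/47.

29/47


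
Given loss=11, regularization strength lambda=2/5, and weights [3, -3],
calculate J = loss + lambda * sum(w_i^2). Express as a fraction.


L2 sq norm = sum(w^2) = 18. J = 11 + 2/5 * 18 = 91/5.

91/5


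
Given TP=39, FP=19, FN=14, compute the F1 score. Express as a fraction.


Precision = 39/58 = 39/58. Recall = 39/53 = 39/53. F1 = 2*P*R/(P+R) = 26/37.

26/37


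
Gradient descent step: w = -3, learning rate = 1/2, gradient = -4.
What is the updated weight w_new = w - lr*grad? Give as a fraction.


w_new = -3 - 1/2 * -4 = -3 - -2 = -1.

-1


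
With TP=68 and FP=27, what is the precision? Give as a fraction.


Precision = TP / (TP + FP) = 68 / 95 = 68/95.

68/95


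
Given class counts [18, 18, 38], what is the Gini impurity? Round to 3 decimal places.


Total = 74. Proportions: 18/74, 18/74, 38/74. sum(p_i^2) = 0.3820. Gini = 1 - 0.3820 = 0.6180, which rounds to 0.618.

0.618


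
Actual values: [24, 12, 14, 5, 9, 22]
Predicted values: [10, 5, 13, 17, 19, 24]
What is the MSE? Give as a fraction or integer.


MSE = (1/6) * ((24-10)^2=196 + (12-5)^2=49 + (14-13)^2=1 + (5-17)^2=144 + (9-19)^2=100 + (22-24)^2=4). Sum = 494. MSE = 247/3.

247/3


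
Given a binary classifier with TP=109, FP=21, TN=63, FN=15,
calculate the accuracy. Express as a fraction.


Accuracy = (TP + TN) / (TP + TN + FP + FN) = (109 + 63) / 208 = 43/52.

43/52


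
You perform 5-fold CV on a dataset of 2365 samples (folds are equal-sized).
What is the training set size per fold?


Each validation fold has 2365/5 = 473 samples. Training set = 2365 - 473 = 1892.

1892


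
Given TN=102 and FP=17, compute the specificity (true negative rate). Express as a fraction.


Specificity = TN / (TN + FP) = 102 / 119 = 6/7.

6/7


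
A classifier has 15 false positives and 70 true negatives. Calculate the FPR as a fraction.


FPR = FP / (FP + TN) = 15 / 85 = 3/17.

3/17


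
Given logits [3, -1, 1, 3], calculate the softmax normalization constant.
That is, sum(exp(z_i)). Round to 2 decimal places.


Denom = e^3=20.0855 + e^-1=0.3679 + e^1=2.7183 + e^3=20.0855. Sum = 43.2572, which rounds to 43.26.

43.26


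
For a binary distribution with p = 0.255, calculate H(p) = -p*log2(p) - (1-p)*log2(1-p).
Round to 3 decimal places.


H = -0.255*log2(0.255) - 0.745*log2(0.745) = 0.819.

0.819


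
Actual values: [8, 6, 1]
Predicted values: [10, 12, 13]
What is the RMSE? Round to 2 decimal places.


MSE = 61.3333. RMSE = sqrt(61.3333) = 7.83.

7.83


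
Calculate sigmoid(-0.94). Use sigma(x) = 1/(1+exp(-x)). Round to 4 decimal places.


sigma(-0.94) = 1/(1+e^(0.94)) = 1/(1+2.559981) = 1/3.559981 = 0.2809.

0.2809


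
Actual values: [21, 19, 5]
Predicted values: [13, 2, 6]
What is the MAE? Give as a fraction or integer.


MAE = (1/3) * (|21-13|=8 + |19-2|=17 + |5-6|=1). Sum = 26. MAE = 26/3.

26/3


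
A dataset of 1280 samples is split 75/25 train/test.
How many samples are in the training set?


Test set = 1280 * 25% = 320. Training set = 1280 - 320 = 960.

960


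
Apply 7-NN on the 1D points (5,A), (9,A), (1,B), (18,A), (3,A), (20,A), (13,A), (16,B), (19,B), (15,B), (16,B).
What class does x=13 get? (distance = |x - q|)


Distances: |5-13|=8, |9-13|=4, |1-13|=12, |18-13|=5, |3-13|=10, |20-13|=7, |13-13|=0, |16-13|=3, |19-13|=6, |15-13|=2, |16-13|=3. 7 nearest: (13,A), (15,B), (16,B), (16,B), (9,A), (18,A), (19,B). Counts: {'A': 3, 'B': 4}. Majority class: B.

B


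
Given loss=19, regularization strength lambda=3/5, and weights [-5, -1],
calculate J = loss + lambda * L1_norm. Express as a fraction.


L1 norm = sum(|w|) = 6. J = 19 + 3/5 * 6 = 113/5.

113/5


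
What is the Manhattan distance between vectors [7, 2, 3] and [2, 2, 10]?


d = sum of absolute differences: |7-2|=5 + |2-2|=0 + |3-10|=7 = 12.

12


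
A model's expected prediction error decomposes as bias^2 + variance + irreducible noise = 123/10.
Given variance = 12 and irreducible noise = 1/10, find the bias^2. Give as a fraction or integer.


Total error = bias^2 + variance + irreducible noise. So bias^2 = 123/10 - 12 - 1/10 = 1/5.

1/5


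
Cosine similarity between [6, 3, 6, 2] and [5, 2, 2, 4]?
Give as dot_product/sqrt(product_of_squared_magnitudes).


dot = 56. |a|^2 = 85, |b|^2 = 49. cos = 56/sqrt(4165).

56/sqrt(4165)


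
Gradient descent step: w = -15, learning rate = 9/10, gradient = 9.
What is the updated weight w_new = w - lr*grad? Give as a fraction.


w_new = -15 - 9/10 * 9 = -15 - 81/10 = -231/10.

-231/10


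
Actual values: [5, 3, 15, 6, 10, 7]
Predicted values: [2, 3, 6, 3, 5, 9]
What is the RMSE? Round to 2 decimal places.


MSE = 21.3333. RMSE = sqrt(21.3333) = 4.62.

4.62


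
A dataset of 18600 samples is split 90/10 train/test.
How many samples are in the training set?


Test set = 18600 * 10% = 1860. Training set = 18600 - 1860 = 16740.

16740


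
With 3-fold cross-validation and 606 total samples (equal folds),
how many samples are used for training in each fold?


Each validation fold has 606/3 = 202 samples. Training set = 606 - 202 = 404.

404


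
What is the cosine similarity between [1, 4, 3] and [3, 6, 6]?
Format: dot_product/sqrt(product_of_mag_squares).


dot = 45. |a|^2 = 26, |b|^2 = 81. cos = 45/sqrt(2106).

45/sqrt(2106)


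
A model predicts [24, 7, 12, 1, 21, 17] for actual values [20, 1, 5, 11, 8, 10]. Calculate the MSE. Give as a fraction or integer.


MSE = (1/6) * ((20-24)^2=16 + (1-7)^2=36 + (5-12)^2=49 + (11-1)^2=100 + (8-21)^2=169 + (10-17)^2=49). Sum = 419. MSE = 419/6.

419/6


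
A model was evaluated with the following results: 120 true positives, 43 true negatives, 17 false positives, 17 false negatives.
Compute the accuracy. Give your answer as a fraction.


Accuracy = (TP + TN) / (TP + TN + FP + FN) = (120 + 43) / 197 = 163/197.

163/197


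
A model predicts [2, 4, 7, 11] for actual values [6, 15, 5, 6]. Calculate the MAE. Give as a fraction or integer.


MAE = (1/4) * (|6-2|=4 + |15-4|=11 + |5-7|=2 + |6-11|=5). Sum = 22. MAE = 11/2.

11/2


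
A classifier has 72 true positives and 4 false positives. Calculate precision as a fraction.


Precision = TP / (TP + FP) = 72 / 76 = 18/19.

18/19


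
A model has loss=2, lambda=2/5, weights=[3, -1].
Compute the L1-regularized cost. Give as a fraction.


L1 norm = sum(|w|) = 4. J = 2 + 2/5 * 4 = 18/5.

18/5


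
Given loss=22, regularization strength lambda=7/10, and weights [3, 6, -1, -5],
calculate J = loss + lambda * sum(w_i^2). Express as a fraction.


L2 sq norm = sum(w^2) = 71. J = 22 + 7/10 * 71 = 717/10.

717/10


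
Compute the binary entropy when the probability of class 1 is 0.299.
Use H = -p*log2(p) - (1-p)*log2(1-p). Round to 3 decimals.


H = -0.299*log2(0.299) - 0.701*log2(0.701) = 0.880.

0.880


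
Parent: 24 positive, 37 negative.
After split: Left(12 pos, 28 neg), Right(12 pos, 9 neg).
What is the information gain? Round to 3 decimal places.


H(parent) = 0.9670. H(left) = 0.8813, H(right) = 0.9852. Weighted = (40/61)*0.8813 + (21/61)*0.9852 = 0.9171. IG = 0.9670 - 0.9171 = 0.0499, which rounds to 0.050.

0.050


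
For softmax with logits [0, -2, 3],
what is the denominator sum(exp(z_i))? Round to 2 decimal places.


Denom = e^0=1.0000 + e^-2=0.1353 + e^3=20.0855. Sum = 21.2208, which rounds to 21.22.

21.22


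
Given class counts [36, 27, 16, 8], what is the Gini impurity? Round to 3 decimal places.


Total = 87. Proportions: 36/87, 27/87, 16/87, 8/87. sum(p_i^2) = 0.3098. Gini = 1 - 0.3098 = 0.6902, which rounds to 0.690.

0.690


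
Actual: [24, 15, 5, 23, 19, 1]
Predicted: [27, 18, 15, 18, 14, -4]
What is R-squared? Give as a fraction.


Mean(y) = 29/2. SS_res = 193. SS_tot = 911/2. R^2 = 1 - 193/(911/2) = 525/911.

525/911


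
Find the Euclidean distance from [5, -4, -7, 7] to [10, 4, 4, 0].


d = sqrt(sum of squared differences). (5-10)^2=25, (-4-4)^2=64, (-7-4)^2=121, (7-0)^2=49. Sum = 259.

sqrt(259)


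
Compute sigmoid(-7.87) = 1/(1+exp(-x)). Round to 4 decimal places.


sigma(-7.87) = 1/(1+e^(7.87)) = 1/(1+2617.565588) = 1/2618.565588 = 0.0004.

0.0004


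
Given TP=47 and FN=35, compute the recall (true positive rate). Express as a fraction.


Recall = TP / (TP + FN) = 47 / 82 = 47/82.

47/82


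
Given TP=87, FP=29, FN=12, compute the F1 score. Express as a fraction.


Precision = 87/116 = 3/4. Recall = 87/99 = 29/33. F1 = 2*P*R/(P+R) = 174/215.

174/215


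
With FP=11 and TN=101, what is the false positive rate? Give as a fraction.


FPR = FP / (FP + TN) = 11 / 112 = 11/112.

11/112


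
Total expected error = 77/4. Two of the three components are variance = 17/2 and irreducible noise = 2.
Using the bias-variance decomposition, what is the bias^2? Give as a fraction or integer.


Total error = bias^2 + variance + irreducible noise. So bias^2 = 77/4 - 17/2 - 2 = 35/4.

35/4


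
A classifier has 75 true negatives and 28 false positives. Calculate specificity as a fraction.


Specificity = TN / (TN + FP) = 75 / 103 = 75/103.

75/103


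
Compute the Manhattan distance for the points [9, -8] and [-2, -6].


d = sum of absolute differences: |9--2|=11 + |-8--6|=2 = 13.

13


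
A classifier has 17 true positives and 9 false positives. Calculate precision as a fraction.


Precision = TP / (TP + FP) = 17 / 26 = 17/26.

17/26


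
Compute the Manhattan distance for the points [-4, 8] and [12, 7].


d = sum of absolute differences: |-4-12|=16 + |8-7|=1 = 17.

17


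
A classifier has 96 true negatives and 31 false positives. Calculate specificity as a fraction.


Specificity = TN / (TN + FP) = 96 / 127 = 96/127.

96/127


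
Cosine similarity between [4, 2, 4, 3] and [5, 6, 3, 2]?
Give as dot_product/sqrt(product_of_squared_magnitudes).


dot = 50. |a|^2 = 45, |b|^2 = 74. cos = 50/sqrt(3330).

50/sqrt(3330)


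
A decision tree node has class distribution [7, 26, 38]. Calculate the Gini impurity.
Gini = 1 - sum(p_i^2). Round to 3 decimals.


Total = 71. Proportions: 7/71, 26/71, 38/71. sum(p_i^2) = 0.4303. Gini = 1 - 0.4303 = 0.5697, which rounds to 0.570.

0.570


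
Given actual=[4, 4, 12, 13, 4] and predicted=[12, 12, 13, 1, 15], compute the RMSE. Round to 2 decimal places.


MSE = 78.8000. RMSE = sqrt(78.8000) = 8.88.

8.88


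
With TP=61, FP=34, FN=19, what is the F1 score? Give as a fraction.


Precision = 61/95 = 61/95. Recall = 61/80 = 61/80. F1 = 2*P*R/(P+R) = 122/175.

122/175


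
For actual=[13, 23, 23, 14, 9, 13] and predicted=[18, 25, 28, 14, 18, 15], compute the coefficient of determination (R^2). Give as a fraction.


Mean(y) = 95/6. SS_res = 139. SS_tot = 1013/6. R^2 = 1 - 139/(1013/6) = 179/1013.

179/1013


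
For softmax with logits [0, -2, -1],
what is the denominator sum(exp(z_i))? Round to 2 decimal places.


Denom = e^0=1.0000 + e^-2=0.1353 + e^-1=0.3679. Sum = 1.5032, which rounds to 1.50.

1.50


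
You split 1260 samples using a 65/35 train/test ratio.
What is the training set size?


Test set = 1260 * 35% = 441. Training set = 1260 - 441 = 819.

819
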